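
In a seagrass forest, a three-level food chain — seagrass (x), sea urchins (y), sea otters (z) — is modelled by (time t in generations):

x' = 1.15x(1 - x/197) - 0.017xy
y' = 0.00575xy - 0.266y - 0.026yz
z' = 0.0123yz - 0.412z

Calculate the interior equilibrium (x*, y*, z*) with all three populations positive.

From dz/dt = 0: 0.0123y* = 0.412, so y* = 33.5.
From dx/dt = 0: 1.15(1 - x*/197) = 0.017·33.5, giving x* = 197·(1 - 0.495) = 99.5.
From dy/dt = 0: 0.00575·99.5 - 0.266 = 0.026z*, so z* = 0.306/0.026 = 11.8.

x* ≈ 99.5, y* ≈ 33.5, z* ≈ 11.8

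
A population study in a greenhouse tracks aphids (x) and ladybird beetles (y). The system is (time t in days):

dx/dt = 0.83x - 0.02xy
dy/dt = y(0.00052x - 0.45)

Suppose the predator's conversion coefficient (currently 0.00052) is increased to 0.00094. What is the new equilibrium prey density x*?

x* ≈ 479

At the interior fixed point, setting dy/dt = 0 with y > 0 fixes x* = (predator death rate)/(xy coefficient) — independent of the other coefficients.
With the change, x* = 0.45/0.00094 = 479; it falls from 865.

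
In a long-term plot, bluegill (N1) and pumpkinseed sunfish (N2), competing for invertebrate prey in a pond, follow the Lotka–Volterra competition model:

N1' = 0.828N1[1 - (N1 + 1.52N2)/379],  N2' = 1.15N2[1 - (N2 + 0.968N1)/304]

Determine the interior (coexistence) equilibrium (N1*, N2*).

N1* ≈ 176, N2* ≈ 133

Setting both brackets to zero gives the nullclines N1 + 1.52N2 = 379 and 0.968N1 + N2 = 304.
Substituting N2 = 304 - 0.968N1 into the first: N1(1 - 1.52·0.968) = 379 - 1.52·304.
So N1* = -83.1/-0.471 = 176, and then N2* = 304 - 0.968·176 = 133.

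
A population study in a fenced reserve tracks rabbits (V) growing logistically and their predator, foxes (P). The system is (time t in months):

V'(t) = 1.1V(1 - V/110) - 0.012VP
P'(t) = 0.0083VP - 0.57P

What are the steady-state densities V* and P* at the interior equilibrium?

V* ≈ 68.7, P* ≈ 34.4

From dP/dt = 0 with P > 0: 0.0083V* = 0.57, so V* = 68.7.
Substitute into dV/dt = 0: 1.1(1 - 68.7/110) = 0.012P*.
The bracket is 0.376, giving P* = 0.413/0.012 = 34.4.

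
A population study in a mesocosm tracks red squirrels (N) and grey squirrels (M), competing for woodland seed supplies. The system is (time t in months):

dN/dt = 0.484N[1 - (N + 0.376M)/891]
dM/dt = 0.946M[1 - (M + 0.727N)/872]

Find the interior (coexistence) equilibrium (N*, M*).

N* ≈ 775, M* ≈ 309

Setting both brackets to zero gives the nullclines N + 0.376M = 891 and 0.727N + M = 872.
Substituting M = 872 - 0.727N into the first: N(1 - 0.376·0.727) = 891 - 0.376·872.
So N* = 563/0.727 = 775, and then M* = 872 - 0.727·775 = 309.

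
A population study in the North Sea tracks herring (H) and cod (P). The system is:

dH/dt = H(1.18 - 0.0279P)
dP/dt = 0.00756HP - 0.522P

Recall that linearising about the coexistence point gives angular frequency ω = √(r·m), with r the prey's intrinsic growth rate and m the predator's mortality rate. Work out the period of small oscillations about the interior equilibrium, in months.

T ≈ 8.01 months

Here r = 1.18 and m = 0.522, so r·m = 0.616.
ω = √0.616 = 0.785 per month, hence T = 2π/ω ≈ 8.01 months.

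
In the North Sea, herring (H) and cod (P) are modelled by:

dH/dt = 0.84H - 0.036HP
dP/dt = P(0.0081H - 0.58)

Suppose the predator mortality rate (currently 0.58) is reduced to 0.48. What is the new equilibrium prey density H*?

At the interior fixed point, setting dP/dt = 0 with P > 0 fixes H* = (predator death rate)/(HP coefficient) — independent of the other coefficients.
With the change, H* = 0.48/0.0081 = 59.3; it falls from 71.6.

H* ≈ 59.3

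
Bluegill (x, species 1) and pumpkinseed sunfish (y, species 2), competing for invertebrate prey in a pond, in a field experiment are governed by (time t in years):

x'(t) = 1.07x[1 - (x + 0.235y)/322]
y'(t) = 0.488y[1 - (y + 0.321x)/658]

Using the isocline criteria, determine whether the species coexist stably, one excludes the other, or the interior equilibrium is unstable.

Compare the nullcline intercepts: K1/α12 = 322/0.235 = 1370 > K2 = 658; K2/α21 = 658/0.321 = 2050 > K1 = 322.
Since both inequalities hold, each species can invade when rare, so the interior equilibrium is stable.

stable coexistence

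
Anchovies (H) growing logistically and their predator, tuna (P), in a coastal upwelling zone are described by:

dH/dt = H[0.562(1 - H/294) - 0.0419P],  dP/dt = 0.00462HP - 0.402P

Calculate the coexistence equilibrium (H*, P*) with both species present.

H* ≈ 87, P* ≈ 9.44

From dP/dt = 0 with P > 0: 0.00462H* = 0.402, so H* = 87.
Substitute into dH/dt = 0: 0.562(1 - 87/294) = 0.0419P*.
The bracket is 0.704, giving P* = 0.396/0.0419 = 9.44.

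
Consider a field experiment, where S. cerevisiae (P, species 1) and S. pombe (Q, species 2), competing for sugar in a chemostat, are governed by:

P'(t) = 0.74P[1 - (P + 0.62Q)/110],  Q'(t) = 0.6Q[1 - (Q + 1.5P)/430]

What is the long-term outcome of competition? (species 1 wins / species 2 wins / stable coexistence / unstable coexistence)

species 2 excludes species 1

Compare the nullcline intercepts: K1/α12 = 110/0.62 = 177 < K2 = 430; K2/α21 = 430/1.5 = 287 > K1 = 110.
Since the inequalities point opposite ways, species 2 can invade but species 1 cannot.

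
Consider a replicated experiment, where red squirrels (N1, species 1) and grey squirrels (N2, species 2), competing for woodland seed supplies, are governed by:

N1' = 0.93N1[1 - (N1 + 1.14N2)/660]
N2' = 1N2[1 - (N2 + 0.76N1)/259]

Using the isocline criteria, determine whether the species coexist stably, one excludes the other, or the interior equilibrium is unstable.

species 1 excludes species 2

Compare the nullcline intercepts: K1/α12 = 660/1.14 = 579 > K2 = 259; K2/α21 = 259/0.76 = 341 < K1 = 660.
Since the inequalities point opposite ways, species 1 can invade but species 2 cannot.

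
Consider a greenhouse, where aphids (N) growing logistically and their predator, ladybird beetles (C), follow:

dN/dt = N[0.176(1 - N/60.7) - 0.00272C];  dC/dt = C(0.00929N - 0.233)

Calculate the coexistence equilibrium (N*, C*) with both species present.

From dC/dt = 0 with C > 0: 0.00929N* = 0.233, so N* = 25.1.
Substitute into dN/dt = 0: 0.176(1 - 25.1/60.7) = 0.00272C*.
The bracket is 0.587, giving C* = 0.103/0.00272 = 38.

N* ≈ 25.1, C* ≈ 38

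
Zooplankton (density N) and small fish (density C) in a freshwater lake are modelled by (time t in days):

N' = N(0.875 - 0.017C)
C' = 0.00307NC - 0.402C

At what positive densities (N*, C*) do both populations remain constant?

Set dC/dt = 0 with C > 0: 0.00307N - 0.402 = 0, so N* = 0.402/0.00307 = 131.
Set dN/dt = 0 with N > 0: 0.875 - 0.017C = 0, so C* = 0.875/0.017 = 51.5.

N* ≈ 131, C* ≈ 51.5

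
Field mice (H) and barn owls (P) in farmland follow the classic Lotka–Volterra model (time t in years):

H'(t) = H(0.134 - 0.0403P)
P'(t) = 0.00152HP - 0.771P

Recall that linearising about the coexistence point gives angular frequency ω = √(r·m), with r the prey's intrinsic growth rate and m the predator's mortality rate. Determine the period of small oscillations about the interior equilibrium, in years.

Here r = 0.134 and m = 0.771, so r·m = 0.103.
ω = √0.103 = 0.321 per year, hence T = 2π/ω ≈ 19.5 years.

T ≈ 19.5 years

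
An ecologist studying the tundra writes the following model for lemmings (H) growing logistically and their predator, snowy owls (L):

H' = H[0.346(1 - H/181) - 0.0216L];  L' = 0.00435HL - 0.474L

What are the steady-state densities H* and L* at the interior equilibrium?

H* ≈ 109, L* ≈ 6.38

From dL/dt = 0 with L > 0: 0.00435H* = 0.474, so H* = 109.
Substitute into dH/dt = 0: 0.346(1 - 109/181) = 0.0216L*.
The bracket is 0.398, giving L* = 0.138/0.0216 = 6.38.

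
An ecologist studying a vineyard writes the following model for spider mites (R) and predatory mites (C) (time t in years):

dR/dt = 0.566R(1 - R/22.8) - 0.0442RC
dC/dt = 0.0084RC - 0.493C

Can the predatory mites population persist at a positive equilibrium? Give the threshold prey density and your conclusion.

The predator equation gives dC/dt > 0 only when R > 0.493/0.0084 = 58.7.
Without the predator, R → K = 22.8. Since 22.8 < 58.7, the predator cannot invade.

Threshold R = 58.7; K < 58.7, so no, the predator goes extinct.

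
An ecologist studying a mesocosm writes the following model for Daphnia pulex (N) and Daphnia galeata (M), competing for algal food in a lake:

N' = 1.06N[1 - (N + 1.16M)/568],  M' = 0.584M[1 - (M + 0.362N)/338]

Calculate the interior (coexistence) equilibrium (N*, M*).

Setting both brackets to zero gives the nullclines N + 1.16M = 568 and 0.362N + M = 338.
Substituting M = 338 - 0.362N into the first: N(1 - 1.16·0.362) = 568 - 1.16·338.
So N* = 176/0.58 = 303, and then M* = 338 - 0.362·303 = 228.

N* ≈ 303, M* ≈ 228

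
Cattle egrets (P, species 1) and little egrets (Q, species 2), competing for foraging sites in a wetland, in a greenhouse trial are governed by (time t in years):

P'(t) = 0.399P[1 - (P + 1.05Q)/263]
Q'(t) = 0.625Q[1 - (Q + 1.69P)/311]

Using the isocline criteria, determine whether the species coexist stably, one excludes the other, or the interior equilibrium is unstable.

Compare the nullcline intercepts: K1/α12 = 263/1.05 = 250 < K2 = 311; K2/α21 = 311/1.69 = 184 < K1 = 263.
Since both are reversed, neither can invade when rare; the interior point is a saddle.

unstable coexistence (outcome depends on initial conditions)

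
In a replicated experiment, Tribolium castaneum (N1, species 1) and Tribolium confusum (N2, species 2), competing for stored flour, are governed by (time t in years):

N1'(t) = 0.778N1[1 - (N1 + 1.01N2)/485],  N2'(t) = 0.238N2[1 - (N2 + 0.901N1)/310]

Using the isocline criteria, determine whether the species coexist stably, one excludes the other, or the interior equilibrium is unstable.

Compare the nullcline intercepts: K1/α12 = 485/1.01 = 480 > K2 = 310; K2/α21 = 310/0.901 = 344 < K1 = 485.
Since the inequalities point opposite ways, species 1 can invade but species 2 cannot.

species 1 excludes species 2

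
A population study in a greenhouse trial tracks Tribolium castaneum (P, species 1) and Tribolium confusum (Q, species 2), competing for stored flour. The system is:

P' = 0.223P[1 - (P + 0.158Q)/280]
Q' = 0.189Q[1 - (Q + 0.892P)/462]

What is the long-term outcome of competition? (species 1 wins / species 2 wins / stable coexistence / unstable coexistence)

stable coexistence

Compare the nullcline intercepts: K1/α12 = 280/0.158 = 1770 > K2 = 462; K2/α21 = 462/0.892 = 518 > K1 = 280.
Since both inequalities hold, each species can invade when rare, so the interior equilibrium is stable.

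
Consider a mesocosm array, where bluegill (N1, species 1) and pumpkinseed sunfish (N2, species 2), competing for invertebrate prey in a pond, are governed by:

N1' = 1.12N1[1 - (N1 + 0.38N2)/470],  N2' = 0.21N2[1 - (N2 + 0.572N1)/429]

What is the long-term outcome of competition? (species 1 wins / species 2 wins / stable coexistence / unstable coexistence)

Compare the nullcline intercepts: K1/α12 = 470/0.38 = 1240 > K2 = 429; K2/α21 = 429/0.572 = 750 > K1 = 470.
Since both inequalities hold, each species can invade when rare, so the interior equilibrium is stable.

stable coexistence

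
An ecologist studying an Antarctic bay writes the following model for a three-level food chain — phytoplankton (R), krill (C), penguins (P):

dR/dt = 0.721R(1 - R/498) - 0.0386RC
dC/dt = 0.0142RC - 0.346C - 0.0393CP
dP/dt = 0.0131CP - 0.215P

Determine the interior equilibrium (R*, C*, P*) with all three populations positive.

R* ≈ 60.4, C* ≈ 16.4, P* ≈ 13

From dP/dt = 0: 0.0131C* = 0.215, so C* = 16.4.
From dR/dt = 0: 0.721(1 - R*/498) = 0.0386·16.4, giving R* = 498·(1 - 0.879) = 60.4.
From dC/dt = 0: 0.0142·60.4 - 0.346 = 0.0393P*, so P* = 0.512/0.0393 = 13.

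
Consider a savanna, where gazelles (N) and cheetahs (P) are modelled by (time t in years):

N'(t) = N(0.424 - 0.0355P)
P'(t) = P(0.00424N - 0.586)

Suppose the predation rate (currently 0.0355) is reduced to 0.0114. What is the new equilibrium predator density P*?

At the interior fixed point, setting dN/dt = 0 with N > 0 fixes P* = (prey growth rate)/(NP coefficient) — independent of the other coefficients.
With the change, P* = 0.424/0.0114 = 37.2; it rises from 11.9.

P* ≈ 37.2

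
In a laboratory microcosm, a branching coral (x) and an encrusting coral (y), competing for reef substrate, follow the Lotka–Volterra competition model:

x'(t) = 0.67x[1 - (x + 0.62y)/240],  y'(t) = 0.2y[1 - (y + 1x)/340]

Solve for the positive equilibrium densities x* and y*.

x* ≈ 76.8, y* ≈ 263

Setting both brackets to zero gives the nullclines x + 0.62y = 240 and 1x + y = 340.
Substituting y = 340 - 1x into the first: x(1 - 0.62·1) = 240 - 0.62·340.
So x* = 29.2/0.38 = 76.8, and then y* = 340 - 1·76.8 = 263.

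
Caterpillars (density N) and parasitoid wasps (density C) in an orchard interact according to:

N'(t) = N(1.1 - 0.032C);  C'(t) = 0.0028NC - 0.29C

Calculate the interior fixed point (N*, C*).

Set dC/dt = 0 with C > 0: 0.0028N - 0.29 = 0, so N* = 0.29/0.0028 = 104.
Set dN/dt = 0 with N > 0: 1.1 - 0.032C = 0, so C* = 1.1/0.032 = 34.4.

N* ≈ 104, C* ≈ 34.4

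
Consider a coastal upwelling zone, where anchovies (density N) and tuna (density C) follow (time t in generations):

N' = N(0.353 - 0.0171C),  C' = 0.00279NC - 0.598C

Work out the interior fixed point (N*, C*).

Set dC/dt = 0 with C > 0: 0.00279N - 0.598 = 0, so N* = 0.598/0.00279 = 214.
Set dN/dt = 0 with N > 0: 0.353 - 0.0171C = 0, so C* = 0.353/0.0171 = 20.6.

N* ≈ 214, C* ≈ 20.6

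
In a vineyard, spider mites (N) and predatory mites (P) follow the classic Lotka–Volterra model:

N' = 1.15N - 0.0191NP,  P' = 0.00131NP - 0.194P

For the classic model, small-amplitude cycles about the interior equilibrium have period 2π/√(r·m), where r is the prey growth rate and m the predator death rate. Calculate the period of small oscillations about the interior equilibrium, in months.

T ≈ 13.3 months

Here r = 1.15 and m = 0.194, so r·m = 0.223.
ω = √0.223 = 0.472 per month, hence T = 2π/ω ≈ 13.3 months.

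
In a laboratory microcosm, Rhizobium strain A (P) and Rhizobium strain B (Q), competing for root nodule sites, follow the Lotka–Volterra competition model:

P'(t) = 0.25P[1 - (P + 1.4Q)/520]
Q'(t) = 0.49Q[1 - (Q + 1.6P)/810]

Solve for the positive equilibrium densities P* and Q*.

Setting both brackets to zero gives the nullclines P + 1.4Q = 520 and 1.6P + Q = 810.
Substituting Q = 810 - 1.6P into the first: P(1 - 1.4·1.6) = 520 - 1.4·810.
So P* = -614/-1.24 = 495, and then Q* = 810 - 1.6·495 = 17.7.

P* ≈ 495, Q* ≈ 17.7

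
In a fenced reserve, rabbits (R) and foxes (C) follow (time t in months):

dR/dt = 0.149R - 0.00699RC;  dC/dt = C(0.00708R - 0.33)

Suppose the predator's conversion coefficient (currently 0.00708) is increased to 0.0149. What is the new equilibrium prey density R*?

R* ≈ 22.1

At the interior fixed point, setting dC/dt = 0 with C > 0 fixes R* = (predator death rate)/(RC coefficient) — independent of the other coefficients.
With the change, R* = 0.33/0.0149 = 22.1; it falls from 46.6.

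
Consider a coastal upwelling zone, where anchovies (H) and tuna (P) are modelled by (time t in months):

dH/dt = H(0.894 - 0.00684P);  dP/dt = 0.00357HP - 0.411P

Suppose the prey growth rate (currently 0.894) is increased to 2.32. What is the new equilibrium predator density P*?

At the interior fixed point, setting dH/dt = 0 with H > 0 fixes P* = (prey growth rate)/(HP coefficient) — independent of the other coefficients.
With the change, P* = 2.32/0.00684 = 339; it rises from 131.

P* ≈ 339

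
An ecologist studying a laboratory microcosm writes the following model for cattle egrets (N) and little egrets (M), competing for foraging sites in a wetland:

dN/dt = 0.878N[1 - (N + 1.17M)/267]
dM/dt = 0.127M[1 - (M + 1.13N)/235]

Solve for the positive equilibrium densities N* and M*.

Setting both brackets to zero gives the nullclines N + 1.17M = 267 and 1.13N + M = 235.
Substituting M = 235 - 1.13N into the first: N(1 - 1.17·1.13) = 267 - 1.17·235.
So N* = -7.95/-0.322 = 24.7, and then M* = 235 - 1.13·24.7 = 207.

N* ≈ 24.7, M* ≈ 207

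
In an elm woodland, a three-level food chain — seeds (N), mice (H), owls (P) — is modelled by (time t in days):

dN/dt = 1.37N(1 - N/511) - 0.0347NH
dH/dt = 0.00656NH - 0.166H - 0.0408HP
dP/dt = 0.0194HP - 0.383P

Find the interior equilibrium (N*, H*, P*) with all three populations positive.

From dP/dt = 0: 0.0194H* = 0.383, so H* = 19.7.
From dN/dt = 0: 1.37(1 - N*/511) = 0.0347·19.7, giving N* = 511·(1 - 0.5) = 255.
From dH/dt = 0: 0.00656·255 - 0.166 = 0.0408P*, so P* = 1.51/0.0408 = 37.

N* ≈ 255, H* ≈ 19.7, P* ≈ 37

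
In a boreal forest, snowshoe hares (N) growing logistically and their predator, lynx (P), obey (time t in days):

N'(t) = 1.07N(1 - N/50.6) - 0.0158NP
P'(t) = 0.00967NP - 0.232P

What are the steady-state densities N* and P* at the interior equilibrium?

N* ≈ 24, P* ≈ 35.6

From dP/dt = 0 with P > 0: 0.00967N* = 0.232, so N* = 24.
Substitute into dN/dt = 0: 1.07(1 - 24/50.6) = 0.0158P*.
The bracket is 0.526, giving P* = 0.563/0.0158 = 35.6.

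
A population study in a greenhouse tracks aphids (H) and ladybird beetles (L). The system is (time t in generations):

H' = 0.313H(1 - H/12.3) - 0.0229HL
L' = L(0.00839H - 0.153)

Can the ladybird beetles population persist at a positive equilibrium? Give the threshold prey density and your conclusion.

The predator equation gives dL/dt > 0 only when H > 0.153/0.00839 = 18.2.
Without the predator, H → K = 12.3. Since 12.3 < 18.2, the predator cannot invade.

Threshold H = 18.2; K < 18.2, so no, the predator goes extinct.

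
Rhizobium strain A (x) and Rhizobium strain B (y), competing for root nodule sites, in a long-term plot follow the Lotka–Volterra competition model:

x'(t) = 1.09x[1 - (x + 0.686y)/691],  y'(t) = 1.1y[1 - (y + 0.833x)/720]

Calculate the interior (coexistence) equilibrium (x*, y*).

x* ≈ 460, y* ≈ 337

Setting both brackets to zero gives the nullclines x + 0.686y = 691 and 0.833x + y = 720.
Substituting y = 720 - 0.833x into the first: x(1 - 0.686·0.833) = 691 - 0.686·720.
So x* = 197/0.429 = 460, and then y* = 720 - 0.833·460 = 337.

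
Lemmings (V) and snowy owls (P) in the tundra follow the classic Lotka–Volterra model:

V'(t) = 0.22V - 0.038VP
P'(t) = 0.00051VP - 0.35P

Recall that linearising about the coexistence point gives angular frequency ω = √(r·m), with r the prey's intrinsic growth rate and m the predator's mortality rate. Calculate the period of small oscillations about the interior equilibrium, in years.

T ≈ 22.6 years

Here r = 0.22 and m = 0.35, so r·m = 0.077.
ω = √0.077 = 0.277 per year, hence T = 2π/ω ≈ 22.6 years.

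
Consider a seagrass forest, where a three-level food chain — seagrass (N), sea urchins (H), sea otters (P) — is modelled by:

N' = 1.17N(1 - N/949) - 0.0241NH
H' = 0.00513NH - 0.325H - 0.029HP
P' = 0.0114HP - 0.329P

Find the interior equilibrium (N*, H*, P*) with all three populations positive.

N* ≈ 385, H* ≈ 28.9, P* ≈ 56.9

From dP/dt = 0: 0.0114H* = 0.329, so H* = 28.9.
From dN/dt = 0: 1.17(1 - N*/949) = 0.0241·28.9, giving N* = 949·(1 - 0.594) = 385.
From dH/dt = 0: 0.00513·385 - 0.325 = 0.029P*, so P* = 1.65/0.029 = 56.9.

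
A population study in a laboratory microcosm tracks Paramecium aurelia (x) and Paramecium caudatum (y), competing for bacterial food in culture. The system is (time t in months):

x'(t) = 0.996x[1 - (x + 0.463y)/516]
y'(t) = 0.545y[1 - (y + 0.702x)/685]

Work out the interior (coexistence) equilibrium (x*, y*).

x* ≈ 295, y* ≈ 478

Setting both brackets to zero gives the nullclines x + 0.463y = 516 and 0.702x + y = 685.
Substituting y = 685 - 0.702x into the first: x(1 - 0.463·0.702) = 516 - 0.463·685.
So x* = 199/0.675 = 295, and then y* = 685 - 0.702·295 = 478.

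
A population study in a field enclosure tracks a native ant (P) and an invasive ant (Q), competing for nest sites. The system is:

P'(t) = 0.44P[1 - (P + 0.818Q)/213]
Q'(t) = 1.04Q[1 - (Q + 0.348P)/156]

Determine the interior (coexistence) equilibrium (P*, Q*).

P* ≈ 119, Q* ≈ 114

Setting both brackets to zero gives the nullclines P + 0.818Q = 213 and 0.348P + Q = 156.
Substituting Q = 156 - 0.348P into the first: P(1 - 0.818·0.348) = 213 - 0.818·156.
So P* = 85.4/0.715 = 119, and then Q* = 156 - 0.348·119 = 114.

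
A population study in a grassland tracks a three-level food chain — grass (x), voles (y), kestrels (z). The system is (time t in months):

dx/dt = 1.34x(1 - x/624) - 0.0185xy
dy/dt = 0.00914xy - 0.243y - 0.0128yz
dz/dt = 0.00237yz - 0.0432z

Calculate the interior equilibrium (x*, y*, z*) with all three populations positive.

x* ≈ 467, y* ≈ 18.2, z* ≈ 314

From dz/dt = 0: 0.00237y* = 0.0432, so y* = 18.2.
From dx/dt = 0: 1.34(1 - x*/624) = 0.0185·18.2, giving x* = 624·(1 - 0.252) = 467.
From dy/dt = 0: 0.00914·467 - 0.243 = 0.0128z*, so z* = 4.03/0.0128 = 314.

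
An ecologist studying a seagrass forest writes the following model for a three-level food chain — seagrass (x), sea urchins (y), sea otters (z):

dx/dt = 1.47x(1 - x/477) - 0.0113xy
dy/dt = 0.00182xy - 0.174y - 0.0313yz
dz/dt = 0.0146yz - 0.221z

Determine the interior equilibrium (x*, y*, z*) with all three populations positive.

From dz/dt = 0: 0.0146y* = 0.221, so y* = 15.1.
From dx/dt = 0: 1.47(1 - x*/477) = 0.0113·15.1, giving x* = 477·(1 - 0.116) = 421.
From dy/dt = 0: 0.00182·421 - 0.174 = 0.0313z*, so z* = 0.593/0.0313 = 18.9.

x* ≈ 421, y* ≈ 15.1, z* ≈ 18.9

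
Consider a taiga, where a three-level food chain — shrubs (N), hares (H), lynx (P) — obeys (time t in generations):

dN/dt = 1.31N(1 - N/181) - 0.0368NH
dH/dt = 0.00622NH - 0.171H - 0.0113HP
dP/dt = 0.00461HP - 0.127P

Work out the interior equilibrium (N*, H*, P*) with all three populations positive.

N* ≈ 40.9, H* ≈ 27.5, P* ≈ 7.39

From dP/dt = 0: 0.00461H* = 0.127, so H* = 27.5.
From dN/dt = 0: 1.31(1 - N*/181) = 0.0368·27.5, giving N* = 181·(1 - 0.774) = 40.9.
From dH/dt = 0: 0.00622·40.9 - 0.171 = 0.0113P*, so P* = 0.0836/0.0113 = 7.39.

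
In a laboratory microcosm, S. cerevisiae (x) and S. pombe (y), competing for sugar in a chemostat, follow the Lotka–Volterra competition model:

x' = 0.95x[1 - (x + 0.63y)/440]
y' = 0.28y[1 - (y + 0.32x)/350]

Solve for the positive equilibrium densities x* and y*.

Setting both brackets to zero gives the nullclines x + 0.63y = 440 and 0.32x + y = 350.
Substituting y = 350 - 0.32x into the first: x(1 - 0.63·0.32) = 440 - 0.63·350.
So x* = 220/0.798 = 275, and then y* = 350 - 0.32·275 = 262.

x* ≈ 275, y* ≈ 262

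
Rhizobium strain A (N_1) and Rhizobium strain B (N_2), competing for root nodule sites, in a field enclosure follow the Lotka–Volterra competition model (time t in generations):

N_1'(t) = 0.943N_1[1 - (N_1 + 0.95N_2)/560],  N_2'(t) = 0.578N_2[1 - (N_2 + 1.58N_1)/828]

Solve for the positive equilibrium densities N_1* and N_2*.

N_1* ≈ 452, N_2* ≈ 113

Setting both brackets to zero gives the nullclines N_1 + 0.95N_2 = 560 and 1.58N_1 + N_2 = 828.
Substituting N_2 = 828 - 1.58N_1 into the first: N_1(1 - 0.95·1.58) = 560 - 0.95·828.
So N_1* = -227/-0.501 = 452, and then N_2* = 828 - 1.58·452 = 113.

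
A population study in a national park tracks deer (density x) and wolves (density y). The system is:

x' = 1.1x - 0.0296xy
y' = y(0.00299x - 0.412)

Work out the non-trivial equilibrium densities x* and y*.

Set dy/dt = 0 with y > 0: 0.00299x - 0.412 = 0, so x* = 0.412/0.00299 = 138.
Set dx/dt = 0 with x > 0: 1.1 - 0.0296y = 0, so y* = 1.1/0.0296 = 37.2.

x* ≈ 138, y* ≈ 37.2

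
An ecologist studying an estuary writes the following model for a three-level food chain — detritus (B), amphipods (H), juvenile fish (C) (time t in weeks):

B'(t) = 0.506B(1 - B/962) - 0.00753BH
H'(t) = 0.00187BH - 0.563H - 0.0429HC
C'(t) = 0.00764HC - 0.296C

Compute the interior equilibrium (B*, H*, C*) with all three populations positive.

From dC/dt = 0: 0.00764H* = 0.296, so H* = 38.7.
From dB/dt = 0: 0.506(1 - B*/962) = 0.00753·38.7, giving B* = 962·(1 - 0.577) = 407.
From dH/dt = 0: 0.00187·407 - 0.563 = 0.0429C*, so C* = 0.199/0.0429 = 4.63.

B* ≈ 407, H* ≈ 38.7, C* ≈ 4.63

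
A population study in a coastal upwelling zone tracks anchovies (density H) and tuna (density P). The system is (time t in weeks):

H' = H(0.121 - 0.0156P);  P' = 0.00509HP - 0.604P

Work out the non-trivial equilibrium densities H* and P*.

Set dP/dt = 0 with P > 0: 0.00509H - 0.604 = 0, so H* = 0.604/0.00509 = 119.
Set dH/dt = 0 with H > 0: 0.121 - 0.0156P = 0, so P* = 0.121/0.0156 = 7.76.

H* ≈ 119, P* ≈ 7.76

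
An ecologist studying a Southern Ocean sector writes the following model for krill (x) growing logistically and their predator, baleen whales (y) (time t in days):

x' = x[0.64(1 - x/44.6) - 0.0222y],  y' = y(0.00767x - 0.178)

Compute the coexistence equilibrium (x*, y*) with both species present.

x* ≈ 23.2, y* ≈ 13.8

From dy/dt = 0 with y > 0: 0.00767x* = 0.178, so x* = 23.2.
Substitute into dx/dt = 0: 0.64(1 - 23.2/44.6) = 0.0222y*.
The bracket is 0.48, giving y* = 0.307/0.0222 = 13.8.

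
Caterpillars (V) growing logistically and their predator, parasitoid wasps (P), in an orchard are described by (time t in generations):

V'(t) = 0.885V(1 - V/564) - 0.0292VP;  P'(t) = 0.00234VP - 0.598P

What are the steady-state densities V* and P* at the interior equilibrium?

V* ≈ 256, P* ≈ 16.6

From dP/dt = 0 with P > 0: 0.00234V* = 0.598, so V* = 256.
Substitute into dV/dt = 0: 0.885(1 - 256/564) = 0.0292P*.
The bracket is 0.547, giving P* = 0.484/0.0292 = 16.6.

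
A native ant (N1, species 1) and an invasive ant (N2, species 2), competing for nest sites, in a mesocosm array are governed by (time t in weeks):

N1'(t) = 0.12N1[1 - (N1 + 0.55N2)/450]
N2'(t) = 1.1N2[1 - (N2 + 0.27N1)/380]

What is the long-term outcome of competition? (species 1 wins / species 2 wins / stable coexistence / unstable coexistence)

Compare the nullcline intercepts: K1/α12 = 450/0.55 = 818 > K2 = 380; K2/α21 = 380/0.27 = 1410 > K1 = 450.
Since both inequalities hold, each species can invade when rare, so the interior equilibrium is stable.

stable coexistence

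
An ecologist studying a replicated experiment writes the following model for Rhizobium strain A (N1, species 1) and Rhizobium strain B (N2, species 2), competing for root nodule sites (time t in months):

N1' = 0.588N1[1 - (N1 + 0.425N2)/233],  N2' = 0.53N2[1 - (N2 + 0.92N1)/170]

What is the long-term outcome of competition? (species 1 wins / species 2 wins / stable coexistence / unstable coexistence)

species 1 excludes species 2

Compare the nullcline intercepts: K1/α12 = 233/0.425 = 548 > K2 = 170; K2/α21 = 170/0.92 = 185 < K1 = 233.
Since the inequalities point opposite ways, species 1 can invade but species 2 cannot.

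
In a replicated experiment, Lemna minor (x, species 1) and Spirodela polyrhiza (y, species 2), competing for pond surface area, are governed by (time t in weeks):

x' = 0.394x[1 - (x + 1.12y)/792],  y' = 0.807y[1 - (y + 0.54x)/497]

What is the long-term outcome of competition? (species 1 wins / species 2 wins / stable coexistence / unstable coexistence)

Compare the nullcline intercepts: K1/α12 = 792/1.12 = 707 > K2 = 497; K2/α21 = 497/0.54 = 920 > K1 = 792.
Since both inequalities hold, each species can invade when rare, so the interior equilibrium is stable.

stable coexistence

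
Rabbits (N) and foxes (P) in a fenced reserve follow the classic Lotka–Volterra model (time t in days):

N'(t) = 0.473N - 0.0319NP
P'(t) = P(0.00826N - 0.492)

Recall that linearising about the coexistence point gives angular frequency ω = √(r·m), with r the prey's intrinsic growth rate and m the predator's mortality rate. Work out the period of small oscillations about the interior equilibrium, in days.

T ≈ 13 days

Here r = 0.473 and m = 0.492, so r·m = 0.233.
ω = √0.233 = 0.482 per day, hence T = 2π/ω ≈ 13 days.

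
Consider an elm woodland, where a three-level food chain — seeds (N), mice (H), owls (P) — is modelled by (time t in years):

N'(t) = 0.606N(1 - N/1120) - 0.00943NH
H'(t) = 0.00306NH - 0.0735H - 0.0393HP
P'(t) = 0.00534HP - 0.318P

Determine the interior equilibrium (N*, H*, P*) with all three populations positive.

From dP/dt = 0: 0.00534H* = 0.318, so H* = 59.6.
From dN/dt = 0: 0.606(1 - N*/1120) = 0.00943·59.6, giving N* = 1120·(1 - 0.927) = 82.1.
From dH/dt = 0: 0.00306·82.1 - 0.0735 = 0.0393P*, so P* = 0.178/0.0393 = 4.52.

N* ≈ 82.1, H* ≈ 59.6, P* ≈ 4.52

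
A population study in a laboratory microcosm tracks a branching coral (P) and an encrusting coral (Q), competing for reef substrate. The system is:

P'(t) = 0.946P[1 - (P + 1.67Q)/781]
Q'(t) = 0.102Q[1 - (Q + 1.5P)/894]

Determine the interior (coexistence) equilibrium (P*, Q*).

Setting both brackets to zero gives the nullclines P + 1.67Q = 781 and 1.5P + Q = 894.
Substituting Q = 894 - 1.5P into the first: P(1 - 1.67·1.5) = 781 - 1.67·894.
So P* = -712/-1.5 = 473, and then Q* = 894 - 1.5·473 = 184.

P* ≈ 473, Q* ≈ 184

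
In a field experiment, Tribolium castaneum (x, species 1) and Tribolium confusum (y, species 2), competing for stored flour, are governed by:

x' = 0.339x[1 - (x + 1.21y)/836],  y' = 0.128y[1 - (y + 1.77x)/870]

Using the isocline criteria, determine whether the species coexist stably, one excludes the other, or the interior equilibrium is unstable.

Compare the nullcline intercepts: K1/α12 = 836/1.21 = 691 < K2 = 870; K2/α21 = 870/1.77 = 492 < K1 = 836.
Since both are reversed, neither can invade when rare; the interior point is a saddle.

unstable coexistence (outcome depends on initial conditions)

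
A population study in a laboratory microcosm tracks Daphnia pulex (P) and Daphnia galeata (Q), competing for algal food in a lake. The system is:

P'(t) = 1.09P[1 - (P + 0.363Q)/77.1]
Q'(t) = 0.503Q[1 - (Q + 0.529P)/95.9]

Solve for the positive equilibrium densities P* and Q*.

Setting both brackets to zero gives the nullclines P + 0.363Q = 77.1 and 0.529P + Q = 95.9.
Substituting Q = 95.9 - 0.529P into the first: P(1 - 0.363·0.529) = 77.1 - 0.363·95.9.
So P* = 42.3/0.808 = 52.3, and then Q* = 95.9 - 0.529·52.3 = 68.2.

P* ≈ 52.3, Q* ≈ 68.2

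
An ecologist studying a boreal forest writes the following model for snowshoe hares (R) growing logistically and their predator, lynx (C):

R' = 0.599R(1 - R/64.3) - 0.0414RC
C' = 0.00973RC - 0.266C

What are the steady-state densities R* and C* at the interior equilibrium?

R* ≈ 27.3, C* ≈ 8.32

From dC/dt = 0 with C > 0: 0.00973R* = 0.266, so R* = 27.3.
Substitute into dR/dt = 0: 0.599(1 - 27.3/64.3) = 0.0414C*.
The bracket is 0.575, giving C* = 0.344/0.0414 = 8.32.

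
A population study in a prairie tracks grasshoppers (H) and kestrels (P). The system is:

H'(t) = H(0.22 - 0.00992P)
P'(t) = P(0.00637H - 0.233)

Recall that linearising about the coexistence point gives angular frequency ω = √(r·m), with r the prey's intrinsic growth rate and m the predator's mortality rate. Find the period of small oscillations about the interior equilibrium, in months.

Here r = 0.22 and m = 0.233, so r·m = 0.0513.
ω = √0.0513 = 0.226 per month, hence T = 2π/ω ≈ 27.8 months.

T ≈ 27.8 months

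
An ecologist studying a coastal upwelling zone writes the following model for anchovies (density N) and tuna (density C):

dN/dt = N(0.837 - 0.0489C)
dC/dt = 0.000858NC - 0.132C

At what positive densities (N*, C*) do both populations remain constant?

Set dC/dt = 0 with C > 0: 0.000858N - 0.132 = 0, so N* = 0.132/0.000858 = 154.
Set dN/dt = 0 with N > 0: 0.837 - 0.0489C = 0, so C* = 0.837/0.0489 = 17.1.

N* ≈ 154, C* ≈ 17.1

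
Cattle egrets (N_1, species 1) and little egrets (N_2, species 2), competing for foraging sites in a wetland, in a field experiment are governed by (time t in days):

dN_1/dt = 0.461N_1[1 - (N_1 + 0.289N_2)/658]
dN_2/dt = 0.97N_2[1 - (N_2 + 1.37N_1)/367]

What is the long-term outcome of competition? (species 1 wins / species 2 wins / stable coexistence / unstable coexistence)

species 1 excludes species 2

Compare the nullcline intercepts: K1/α12 = 658/0.289 = 2280 > K2 = 367; K2/α21 = 367/1.37 = 268 < K1 = 658.
Since the inequalities point opposite ways, species 1 can invade but species 2 cannot.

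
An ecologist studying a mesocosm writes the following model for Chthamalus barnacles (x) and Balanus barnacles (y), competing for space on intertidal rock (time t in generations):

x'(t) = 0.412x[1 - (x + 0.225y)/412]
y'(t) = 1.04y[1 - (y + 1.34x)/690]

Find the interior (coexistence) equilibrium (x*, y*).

Setting both brackets to zero gives the nullclines x + 0.225y = 412 and 1.34x + y = 690.
Substituting y = 690 - 1.34x into the first: x(1 - 0.225·1.34) = 412 - 0.225·690.
So x* = 257/0.698 = 368, and then y* = 690 - 1.34·368 = 197.

x* ≈ 368, y* ≈ 197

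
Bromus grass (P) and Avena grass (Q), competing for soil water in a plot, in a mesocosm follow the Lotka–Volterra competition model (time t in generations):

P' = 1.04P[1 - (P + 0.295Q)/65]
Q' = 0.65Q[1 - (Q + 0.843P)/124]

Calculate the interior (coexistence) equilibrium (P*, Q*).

P* ≈ 37.8, Q* ≈ 92.1

Setting both brackets to zero gives the nullclines P + 0.295Q = 65 and 0.843P + Q = 124.
Substituting Q = 124 - 0.843P into the first: P(1 - 0.295·0.843) = 65 - 0.295·124.
So P* = 28.4/0.751 = 37.8, and then Q* = 124 - 0.843·37.8 = 92.1.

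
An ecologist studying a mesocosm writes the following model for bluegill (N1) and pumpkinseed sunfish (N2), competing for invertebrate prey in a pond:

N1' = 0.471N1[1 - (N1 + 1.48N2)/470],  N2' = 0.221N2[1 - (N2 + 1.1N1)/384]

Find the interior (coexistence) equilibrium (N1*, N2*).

Setting both brackets to zero gives the nullclines N1 + 1.48N2 = 470 and 1.1N1 + N2 = 384.
Substituting N2 = 384 - 1.1N1 into the first: N1(1 - 1.48·1.1) = 470 - 1.48·384.
So N1* = -98.3/-0.628 = 157, and then N2* = 384 - 1.1·157 = 212.

N1* ≈ 157, N2* ≈ 212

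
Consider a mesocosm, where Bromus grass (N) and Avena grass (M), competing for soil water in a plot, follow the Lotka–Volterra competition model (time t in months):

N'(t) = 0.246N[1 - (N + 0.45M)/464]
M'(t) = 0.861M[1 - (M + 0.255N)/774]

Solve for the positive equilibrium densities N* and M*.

N* ≈ 131, M* ≈ 741

Setting both brackets to zero gives the nullclines N + 0.45M = 464 and 0.255N + M = 774.
Substituting M = 774 - 0.255N into the first: N(1 - 0.45·0.255) = 464 - 0.45·774.
So N* = 116/0.885 = 131, and then M* = 774 - 0.255·131 = 741.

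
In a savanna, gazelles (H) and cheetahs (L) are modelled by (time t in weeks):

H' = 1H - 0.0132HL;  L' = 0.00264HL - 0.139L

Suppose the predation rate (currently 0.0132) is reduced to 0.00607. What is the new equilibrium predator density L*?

At the interior fixed point, setting dH/dt = 0 with H > 0 fixes L* = (prey growth rate)/(HL coefficient) — independent of the other coefficients.
With the change, L* = 1/0.00607 = 165; it rises from 75.8.

L* ≈ 165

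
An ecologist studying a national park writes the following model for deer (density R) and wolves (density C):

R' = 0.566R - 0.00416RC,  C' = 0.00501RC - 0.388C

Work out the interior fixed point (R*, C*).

R* ≈ 77.4, C* ≈ 136

Set dC/dt = 0 with C > 0: 0.00501R - 0.388 = 0, so R* = 0.388/0.00501 = 77.4.
Set dR/dt = 0 with R > 0: 0.566 - 0.00416C = 0, so C* = 0.566/0.00416 = 136.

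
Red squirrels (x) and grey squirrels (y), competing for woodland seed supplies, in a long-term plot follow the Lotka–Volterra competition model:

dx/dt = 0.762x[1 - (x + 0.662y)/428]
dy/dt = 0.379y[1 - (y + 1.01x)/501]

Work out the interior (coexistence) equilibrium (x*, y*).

Setting both brackets to zero gives the nullclines x + 0.662y = 428 and 1.01x + y = 501.
Substituting y = 501 - 1.01x into the first: x(1 - 0.662·1.01) = 428 - 0.662·501.
So x* = 96.3/0.331 = 291, and then y* = 501 - 1.01·291 = 207.

x* ≈ 291, y* ≈ 207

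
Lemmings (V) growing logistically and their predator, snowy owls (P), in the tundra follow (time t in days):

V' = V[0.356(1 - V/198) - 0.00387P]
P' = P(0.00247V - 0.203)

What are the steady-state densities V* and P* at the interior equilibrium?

From dP/dt = 0 with P > 0: 0.00247V* = 0.203, so V* = 82.2.
Substitute into dV/dt = 0: 0.356(1 - 82.2/198) = 0.00387P*.
The bracket is 0.585, giving P* = 0.208/0.00387 = 53.8.

V* ≈ 82.2, P* ≈ 53.8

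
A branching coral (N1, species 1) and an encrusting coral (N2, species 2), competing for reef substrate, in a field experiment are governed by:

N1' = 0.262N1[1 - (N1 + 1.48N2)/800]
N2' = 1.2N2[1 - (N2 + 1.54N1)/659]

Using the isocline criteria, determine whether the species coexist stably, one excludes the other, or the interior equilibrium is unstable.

unstable coexistence (outcome depends on initial conditions)

Compare the nullcline intercepts: K1/α12 = 800/1.48 = 541 < K2 = 659; K2/α21 = 659/1.54 = 428 < K1 = 800.
Since both are reversed, neither can invade when rare; the interior point is a saddle.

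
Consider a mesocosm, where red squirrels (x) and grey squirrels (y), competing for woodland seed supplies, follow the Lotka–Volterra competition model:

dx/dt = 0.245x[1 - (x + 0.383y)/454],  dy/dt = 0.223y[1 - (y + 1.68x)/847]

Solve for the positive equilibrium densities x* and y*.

Setting both brackets to zero gives the nullclines x + 0.383y = 454 and 1.68x + y = 847.
Substituting y = 847 - 1.68x into the first: x(1 - 0.383·1.68) = 454 - 0.383·847.
So x* = 130/0.357 = 363, and then y* = 847 - 1.68·363 = 236.

x* ≈ 363, y* ≈ 236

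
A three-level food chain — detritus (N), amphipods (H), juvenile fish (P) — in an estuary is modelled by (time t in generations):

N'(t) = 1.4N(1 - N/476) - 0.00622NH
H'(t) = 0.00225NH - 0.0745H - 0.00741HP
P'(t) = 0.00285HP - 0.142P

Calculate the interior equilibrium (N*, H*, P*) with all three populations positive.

N* ≈ 371, H* ≈ 49.8, P* ≈ 102

From dP/dt = 0: 0.00285H* = 0.142, so H* = 49.8.
From dN/dt = 0: 1.4(1 - N*/476) = 0.00622·49.8, giving N* = 476·(1 - 0.221) = 371.
From dH/dt = 0: 0.00225·371 - 0.0745 = 0.00741P*, so P* = 0.759/0.00741 = 102.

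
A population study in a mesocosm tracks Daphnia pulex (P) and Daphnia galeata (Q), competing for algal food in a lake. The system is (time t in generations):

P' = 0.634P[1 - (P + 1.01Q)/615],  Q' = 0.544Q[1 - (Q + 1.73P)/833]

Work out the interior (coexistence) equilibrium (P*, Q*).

Setting both brackets to zero gives the nullclines P + 1.01Q = 615 and 1.73P + Q = 833.
Substituting Q = 833 - 1.73P into the first: P(1 - 1.01·1.73) = 615 - 1.01·833.
So P* = -226/-0.747 = 303, and then Q* = 833 - 1.73·303 = 309.

P* ≈ 303, Q* ≈ 309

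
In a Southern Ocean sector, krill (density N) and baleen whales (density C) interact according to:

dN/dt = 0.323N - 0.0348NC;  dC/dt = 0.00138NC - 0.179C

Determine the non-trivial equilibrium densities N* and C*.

N* ≈ 130, C* ≈ 9.28

Set dC/dt = 0 with C > 0: 0.00138N - 0.179 = 0, so N* = 0.179/0.00138 = 130.
Set dN/dt = 0 with N > 0: 0.323 - 0.0348C = 0, so C* = 0.323/0.0348 = 9.28.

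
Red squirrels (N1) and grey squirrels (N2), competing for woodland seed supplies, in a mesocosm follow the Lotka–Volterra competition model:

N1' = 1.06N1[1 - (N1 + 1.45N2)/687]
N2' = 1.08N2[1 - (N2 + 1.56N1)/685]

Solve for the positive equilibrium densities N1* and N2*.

N1* ≈ 243, N2* ≈ 306

Setting both brackets to zero gives the nullclines N1 + 1.45N2 = 687 and 1.56N1 + N2 = 685.
Substituting N2 = 685 - 1.56N1 into the first: N1(1 - 1.45·1.56) = 687 - 1.45·685.
So N1* = -306/-1.26 = 243, and then N2* = 685 - 1.56·243 = 306.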